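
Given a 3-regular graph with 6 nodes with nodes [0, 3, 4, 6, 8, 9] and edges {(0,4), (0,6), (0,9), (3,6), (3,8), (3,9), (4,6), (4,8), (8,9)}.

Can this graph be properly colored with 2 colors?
The clique on vertices [0, 4, 6] has size 3 > 2, so it alone needs 3 colors.

No, G is not 2-colorable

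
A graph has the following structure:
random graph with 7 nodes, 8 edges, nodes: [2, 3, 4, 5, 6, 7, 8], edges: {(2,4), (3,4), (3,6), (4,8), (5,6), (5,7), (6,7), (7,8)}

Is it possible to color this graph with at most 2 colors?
No, G is not 2-colorable

The clique on vertices [5, 6, 7] has size 3 > 2, so it alone needs 3 colors.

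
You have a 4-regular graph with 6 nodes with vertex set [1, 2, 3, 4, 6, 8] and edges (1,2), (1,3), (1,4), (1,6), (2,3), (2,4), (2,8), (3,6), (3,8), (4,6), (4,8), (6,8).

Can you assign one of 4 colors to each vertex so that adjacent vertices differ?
A valid 4-coloring: color 1: [1, 8]; color 2: [2, 6]; color 3: [3, 4].
(χ(G) = 3 ≤ 4.)

Yes, G is 4-colorable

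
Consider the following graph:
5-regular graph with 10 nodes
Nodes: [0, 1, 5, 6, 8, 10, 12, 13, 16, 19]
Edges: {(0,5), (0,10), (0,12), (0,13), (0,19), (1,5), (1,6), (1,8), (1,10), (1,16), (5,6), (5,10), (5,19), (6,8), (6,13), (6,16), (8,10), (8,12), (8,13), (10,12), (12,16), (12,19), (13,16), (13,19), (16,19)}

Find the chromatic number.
χ(G) = 4

Clique number ω(G) = 3 (lower bound: χ ≥ ω).
Odd cycle [12, 8, 1, 5, 0] needs 3 colors (χ ≥ 3).
Vertex 10 is adjacent to every vertex of [0, 1, 5, 8, 12], which already need 3 colors among themselves, so 10 needs a new color (χ ≥ 4).
The coloring below uses 4 colors, so χ(G) = 4.
A valid 4-coloring: color 1: [5, 12, 13]; color 2: [6, 10, 19]; color 3: [0, 8, 16]; color 4: [1].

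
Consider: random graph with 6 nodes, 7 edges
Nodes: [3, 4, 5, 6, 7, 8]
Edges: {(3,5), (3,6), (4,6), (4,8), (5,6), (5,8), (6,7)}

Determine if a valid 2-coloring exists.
No, G is not 2-colorable

The clique on vertices [3, 5, 6] has size 3 > 2, so it alone needs 3 colors.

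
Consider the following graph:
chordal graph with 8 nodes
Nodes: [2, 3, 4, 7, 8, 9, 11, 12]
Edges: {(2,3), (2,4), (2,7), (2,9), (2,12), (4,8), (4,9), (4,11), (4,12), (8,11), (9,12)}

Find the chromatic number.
χ(G) = 4

Clique number ω(G) = 4 (lower bound: χ ≥ ω).
The clique on [2, 4, 9, 12] has size 4, forcing χ ≥ 4, and the coloring below uses 4 colors, so χ(G) = 4.
A valid 4-coloring: color 1: [3, 4, 7]; color 2: [2, 8]; color 3: [9, 11]; color 4: [12].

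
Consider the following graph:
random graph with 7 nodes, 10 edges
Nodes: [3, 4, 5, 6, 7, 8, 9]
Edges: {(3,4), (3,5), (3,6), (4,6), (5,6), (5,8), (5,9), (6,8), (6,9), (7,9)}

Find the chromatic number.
Clique number ω(G) = 3 (lower bound: χ ≥ ω).
The clique on [3, 4, 6] has size 3, forcing χ ≥ 3, and the coloring below uses 3 colors, so χ(G) = 3.
A valid 3-coloring: color 1: [6, 7]; color 2: [4, 5]; color 3: [3, 8, 9].

χ(G) = 3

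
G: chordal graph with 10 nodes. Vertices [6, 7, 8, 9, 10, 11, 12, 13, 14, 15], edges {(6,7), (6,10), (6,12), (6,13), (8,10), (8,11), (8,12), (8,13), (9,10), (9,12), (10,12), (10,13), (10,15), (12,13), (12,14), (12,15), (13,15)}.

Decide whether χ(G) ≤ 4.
A valid 4-coloring: color 1: [7, 11, 12]; color 2: [10, 14]; color 3: [9, 13]; color 4: [6, 8, 15].
(χ(G) = 4 ≤ 4.)

Yes, G is 4-colorable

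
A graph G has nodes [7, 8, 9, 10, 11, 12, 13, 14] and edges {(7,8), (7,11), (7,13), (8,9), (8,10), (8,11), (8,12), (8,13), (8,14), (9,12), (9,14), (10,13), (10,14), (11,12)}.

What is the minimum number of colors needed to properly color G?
χ(G) = 4

Clique number ω(G) = 3 (lower bound: χ ≥ ω).
Odd cycle [14, 9, 12, 11, 7, 13, 10] needs 3 colors (χ ≥ 3).
Vertex 8 is adjacent to every vertex of [7, 9, 10, 11, 12, 13, 14], which already need 3 colors among themselves, so 8 needs a new color (χ ≥ 4).
The coloring below uses 4 colors, so χ(G) = 4.
A valid 4-coloring: color 1: [8]; color 2: [12, 13, 14]; color 3: [9, 10, 11]; color 4: [7].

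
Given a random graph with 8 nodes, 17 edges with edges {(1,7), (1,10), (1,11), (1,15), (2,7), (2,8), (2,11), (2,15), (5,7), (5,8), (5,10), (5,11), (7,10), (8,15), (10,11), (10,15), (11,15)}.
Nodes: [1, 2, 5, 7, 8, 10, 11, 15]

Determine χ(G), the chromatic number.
Clique number ω(G) = 4 (lower bound: χ ≥ ω).
The clique on [1, 10, 11, 15] has size 4, forcing χ ≥ 4, and the coloring below uses 4 colors, so χ(G) = 4.
A valid 4-coloring: color 1: [7, 8, 11]; color 2: [5, 15]; color 3: [2, 10]; color 4: [1].

χ(G) = 4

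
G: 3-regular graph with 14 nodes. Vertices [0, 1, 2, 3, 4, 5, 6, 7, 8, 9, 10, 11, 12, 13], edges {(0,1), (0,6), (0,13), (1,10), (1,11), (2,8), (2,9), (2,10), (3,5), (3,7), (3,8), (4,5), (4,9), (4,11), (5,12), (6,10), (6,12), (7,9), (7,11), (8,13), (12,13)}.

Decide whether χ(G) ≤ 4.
Yes, G is 4-colorable

A valid 4-coloring: color 1: [1, 2, 4, 6, 7, 13]; color 2: [0, 3, 9, 10, 11, 12]; color 3: [5, 8].
(χ(G) = 3 ≤ 4.)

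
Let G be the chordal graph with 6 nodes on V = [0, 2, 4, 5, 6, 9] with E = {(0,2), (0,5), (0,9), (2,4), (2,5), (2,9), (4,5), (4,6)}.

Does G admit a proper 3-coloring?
Yes, G is 3-colorable

A valid 3-coloring: color 1: [2, 6]; color 2: [5, 9]; color 3: [0, 4].
(χ(G) = 3 ≤ 3.)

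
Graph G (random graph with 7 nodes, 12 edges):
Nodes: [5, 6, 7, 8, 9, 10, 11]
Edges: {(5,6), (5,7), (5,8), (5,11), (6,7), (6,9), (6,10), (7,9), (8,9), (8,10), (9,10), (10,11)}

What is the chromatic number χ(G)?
χ(G) = 3

Clique number ω(G) = 3 (lower bound: χ ≥ ω).
The clique on [8, 9, 10] has size 3, forcing χ ≥ 3, and the coloring below uses 3 colors, so χ(G) = 3.
A valid 3-coloring: color 1: [5, 9]; color 2: [6, 8, 11]; color 3: [7, 10].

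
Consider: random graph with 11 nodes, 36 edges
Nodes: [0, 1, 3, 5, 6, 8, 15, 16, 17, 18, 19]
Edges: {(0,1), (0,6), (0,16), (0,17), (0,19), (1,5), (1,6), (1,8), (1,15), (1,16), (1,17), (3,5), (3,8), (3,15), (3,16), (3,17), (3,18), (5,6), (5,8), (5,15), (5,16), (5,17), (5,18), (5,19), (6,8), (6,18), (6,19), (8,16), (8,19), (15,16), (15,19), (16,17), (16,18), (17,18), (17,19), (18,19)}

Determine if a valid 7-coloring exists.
A valid 7-coloring: color 1: [0, 5]; color 2: [16, 19]; color 3: [6, 15, 17]; color 4: [1, 3]; color 5: [8, 18].
(χ(G) = 5 ≤ 7.)

Yes, G is 7-colorable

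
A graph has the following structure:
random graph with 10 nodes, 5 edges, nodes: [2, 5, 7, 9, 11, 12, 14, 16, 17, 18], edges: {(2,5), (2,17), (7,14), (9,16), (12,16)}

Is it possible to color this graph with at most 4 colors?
Yes, G is 4-colorable

A valid 4-coloring: color 1: [2, 7, 11, 16, 18]; color 2: [5, 9, 12, 14, 17].
(χ(G) = 2 ≤ 4.)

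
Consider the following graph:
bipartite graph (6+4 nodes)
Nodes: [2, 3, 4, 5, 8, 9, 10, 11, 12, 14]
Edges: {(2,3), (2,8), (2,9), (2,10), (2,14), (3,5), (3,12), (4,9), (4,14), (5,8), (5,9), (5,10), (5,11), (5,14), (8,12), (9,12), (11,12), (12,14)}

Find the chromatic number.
χ(G) = 2

Clique number ω(G) = 2 (lower bound: χ ≥ ω).
The graph is bipartite (no odd cycle), so 2 colors suffice: χ(G) = 2.
A valid 2-coloring: color 1: [2, 4, 5, 12]; color 2: [3, 8, 9, 10, 11, 14].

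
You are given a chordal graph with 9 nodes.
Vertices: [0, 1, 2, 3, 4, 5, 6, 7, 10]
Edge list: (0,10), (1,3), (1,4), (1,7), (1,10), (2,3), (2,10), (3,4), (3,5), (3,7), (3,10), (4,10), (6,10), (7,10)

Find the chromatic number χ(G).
χ(G) = 4

Clique number ω(G) = 4 (lower bound: χ ≥ ω).
The clique on [1, 3, 4, 10] has size 4, forcing χ ≥ 4, and the coloring below uses 4 colors, so χ(G) = 4.
A valid 4-coloring: color 1: [5, 10]; color 2: [0, 3, 6]; color 3: [1, 2]; color 4: [4, 7].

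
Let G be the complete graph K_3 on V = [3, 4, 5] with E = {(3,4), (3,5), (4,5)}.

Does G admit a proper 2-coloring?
The clique on vertices [3, 4, 5] has size 3 > 2, so it alone needs 3 colors.

No, G is not 2-colorable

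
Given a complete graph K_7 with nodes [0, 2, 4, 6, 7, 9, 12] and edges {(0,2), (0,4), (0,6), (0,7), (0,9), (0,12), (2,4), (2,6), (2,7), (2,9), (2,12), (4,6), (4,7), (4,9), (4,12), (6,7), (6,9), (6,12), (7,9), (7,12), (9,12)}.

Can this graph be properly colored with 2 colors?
No, G is not 2-colorable

The clique on vertices [0, 2, 4, 6, 7, 9, 12] has size 7 > 2, so it alone needs 7 colors.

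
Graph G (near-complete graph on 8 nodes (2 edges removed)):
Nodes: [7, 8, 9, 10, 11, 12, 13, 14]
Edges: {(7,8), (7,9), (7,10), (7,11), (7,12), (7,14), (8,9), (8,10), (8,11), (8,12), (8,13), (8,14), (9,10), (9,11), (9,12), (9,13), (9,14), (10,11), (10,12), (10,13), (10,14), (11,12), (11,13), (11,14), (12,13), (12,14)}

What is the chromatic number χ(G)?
χ(G) = 7

Clique number ω(G) = 7 (lower bound: χ ≥ ω).
The clique on [7, 8, 9, 10, 11, 12, 14] has size 7, forcing χ ≥ 7, and the coloring below uses 7 colors, so χ(G) = 7.
A valid 7-coloring: color 1: [9]; color 2: [10]; color 3: [11]; color 4: [12]; color 5: [8]; color 6: [7, 13]; color 7: [14].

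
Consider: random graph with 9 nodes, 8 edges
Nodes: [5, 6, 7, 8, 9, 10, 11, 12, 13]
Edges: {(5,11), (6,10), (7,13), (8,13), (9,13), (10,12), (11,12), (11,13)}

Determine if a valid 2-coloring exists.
Yes, G is 2-colorable

A valid 2-coloring: color 1: [5, 6, 12, 13]; color 2: [7, 8, 9, 10, 11].
(χ(G) = 2 ≤ 2.)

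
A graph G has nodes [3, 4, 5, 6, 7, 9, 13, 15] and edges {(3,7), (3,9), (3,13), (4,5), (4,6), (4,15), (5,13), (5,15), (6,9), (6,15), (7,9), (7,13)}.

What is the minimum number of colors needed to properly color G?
χ(G) = 3

Clique number ω(G) = 3 (lower bound: χ ≥ ω).
The clique on [3, 7, 9] has size 3, forcing χ ≥ 3, and the coloring below uses 3 colors, so χ(G) = 3.
A valid 3-coloring: color 1: [3, 5, 6]; color 2: [9, 13, 15]; color 3: [4, 7].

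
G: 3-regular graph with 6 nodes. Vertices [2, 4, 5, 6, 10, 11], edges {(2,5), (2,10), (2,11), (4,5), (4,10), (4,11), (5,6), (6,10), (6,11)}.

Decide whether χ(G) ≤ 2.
Yes, G is 2-colorable

A valid 2-coloring: color 1: [2, 4, 6]; color 2: [5, 10, 11].
(χ(G) = 2 ≤ 2.)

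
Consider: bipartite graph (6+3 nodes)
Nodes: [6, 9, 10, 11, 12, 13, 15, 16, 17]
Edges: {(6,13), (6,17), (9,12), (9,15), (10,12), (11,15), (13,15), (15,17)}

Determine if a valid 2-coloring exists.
Yes, G is 2-colorable

A valid 2-coloring: color 1: [6, 12, 15, 16]; color 2: [9, 10, 11, 13, 17].
(χ(G) = 2 ≤ 2.)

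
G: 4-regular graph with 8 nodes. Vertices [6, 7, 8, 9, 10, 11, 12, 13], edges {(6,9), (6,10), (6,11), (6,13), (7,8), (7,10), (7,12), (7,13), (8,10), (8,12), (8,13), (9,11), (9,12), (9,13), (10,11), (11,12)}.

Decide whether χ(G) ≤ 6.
Yes, G is 6-colorable

A valid 6-coloring: color 1: [6, 12]; color 2: [11, 13]; color 3: [8, 9]; color 4: [10]; color 5: [7].
(χ(G) = 4 ≤ 6.)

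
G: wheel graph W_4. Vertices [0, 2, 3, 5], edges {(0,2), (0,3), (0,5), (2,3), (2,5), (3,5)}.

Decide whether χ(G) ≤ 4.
A valid 4-coloring: color 1: [5]; color 2: [0]; color 3: [3]; color 4: [2].
(χ(G) = 4 ≤ 4.)

Yes, G is 4-colorable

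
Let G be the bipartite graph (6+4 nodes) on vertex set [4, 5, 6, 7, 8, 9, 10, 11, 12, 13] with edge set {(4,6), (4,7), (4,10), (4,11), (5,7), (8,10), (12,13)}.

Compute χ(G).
Clique number ω(G) = 2 (lower bound: χ ≥ ω).
The graph is bipartite (no odd cycle), so 2 colors suffice: χ(G) = 2.
A valid 2-coloring: color 1: [4, 5, 8, 9, 12]; color 2: [6, 7, 10, 11, 13].

χ(G) = 2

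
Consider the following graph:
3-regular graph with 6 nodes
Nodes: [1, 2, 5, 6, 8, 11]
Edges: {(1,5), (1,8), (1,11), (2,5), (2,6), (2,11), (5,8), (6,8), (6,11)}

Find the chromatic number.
χ(G) = 3

Clique number ω(G) = 3 (lower bound: χ ≥ ω).
The clique on [1, 5, 8] has size 3, forcing χ ≥ 3, and the coloring below uses 3 colors, so χ(G) = 3.
A valid 3-coloring: color 1: [5, 6]; color 2: [8, 11]; color 3: [1, 2].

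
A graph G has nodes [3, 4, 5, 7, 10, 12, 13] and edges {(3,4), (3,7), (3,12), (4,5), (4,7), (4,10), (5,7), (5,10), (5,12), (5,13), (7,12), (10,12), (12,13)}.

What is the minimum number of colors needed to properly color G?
χ(G) = 3

Clique number ω(G) = 3 (lower bound: χ ≥ ω).
The clique on [3, 4, 7] has size 3, forcing χ ≥ 3, and the coloring below uses 3 colors, so χ(G) = 3.
A valid 3-coloring: color 1: [3, 5]; color 2: [4, 12]; color 3: [7, 10, 13].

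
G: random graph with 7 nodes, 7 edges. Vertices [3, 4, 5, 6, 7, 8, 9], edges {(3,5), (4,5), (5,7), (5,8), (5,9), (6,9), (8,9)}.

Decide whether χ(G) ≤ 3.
Yes, G is 3-colorable

A valid 3-coloring: color 1: [5, 6]; color 2: [3, 4, 7, 9]; color 3: [8].
(χ(G) = 3 ≤ 3.)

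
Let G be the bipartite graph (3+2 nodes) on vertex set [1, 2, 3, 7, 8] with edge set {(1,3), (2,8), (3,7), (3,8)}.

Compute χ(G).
Clique number ω(G) = 2 (lower bound: χ ≥ ω).
The graph is bipartite (no odd cycle), so 2 colors suffice: χ(G) = 2.
A valid 2-coloring: color 1: [2, 3]; color 2: [1, 7, 8].

χ(G) = 2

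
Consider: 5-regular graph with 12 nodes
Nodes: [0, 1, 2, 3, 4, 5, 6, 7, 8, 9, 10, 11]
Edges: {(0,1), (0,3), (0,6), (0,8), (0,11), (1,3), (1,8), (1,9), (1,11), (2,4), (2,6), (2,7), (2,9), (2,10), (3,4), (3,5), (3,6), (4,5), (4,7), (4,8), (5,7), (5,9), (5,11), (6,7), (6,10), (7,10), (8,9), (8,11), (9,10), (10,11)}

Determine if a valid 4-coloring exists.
Yes, G is 4-colorable

A valid 4-coloring: color 1: [2, 3, 8]; color 2: [1, 4, 6]; color 3: [7, 9, 11]; color 4: [0, 5, 10].
(χ(G) = 4 ≤ 4.)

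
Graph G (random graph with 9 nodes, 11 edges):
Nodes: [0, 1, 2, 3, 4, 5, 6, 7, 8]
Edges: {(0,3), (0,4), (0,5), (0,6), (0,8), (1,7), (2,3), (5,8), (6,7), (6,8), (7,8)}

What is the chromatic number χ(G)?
χ(G) = 3

Clique number ω(G) = 3 (lower bound: χ ≥ ω).
The clique on [0, 5, 8] has size 3, forcing χ ≥ 3, and the coloring below uses 3 colors, so χ(G) = 3.
A valid 3-coloring: color 1: [0, 2, 7]; color 2: [1, 3, 4, 8]; color 3: [5, 6].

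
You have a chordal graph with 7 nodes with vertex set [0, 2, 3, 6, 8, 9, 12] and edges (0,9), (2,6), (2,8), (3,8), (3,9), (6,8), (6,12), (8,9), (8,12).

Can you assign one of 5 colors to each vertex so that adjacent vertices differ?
A valid 5-coloring: color 1: [0, 8]; color 2: [6, 9]; color 3: [2, 3, 12].
(χ(G) = 3 ≤ 5.)

Yes, G is 5-colorable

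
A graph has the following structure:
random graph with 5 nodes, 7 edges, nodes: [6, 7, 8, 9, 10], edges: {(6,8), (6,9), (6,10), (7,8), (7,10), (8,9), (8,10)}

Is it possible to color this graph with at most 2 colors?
The clique on vertices [6, 8, 9] has size 3 > 2, so it alone needs 3 colors.

No, G is not 2-colorable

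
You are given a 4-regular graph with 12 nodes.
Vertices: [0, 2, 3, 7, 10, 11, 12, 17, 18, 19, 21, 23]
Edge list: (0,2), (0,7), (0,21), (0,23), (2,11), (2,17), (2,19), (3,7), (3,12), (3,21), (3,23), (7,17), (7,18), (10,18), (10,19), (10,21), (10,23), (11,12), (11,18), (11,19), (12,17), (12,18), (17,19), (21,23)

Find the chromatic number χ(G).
Clique number ω(G) = 3 (lower bound: χ ≥ ω).
The clique on [0, 21, 23] has size 3, forcing χ ≥ 3, and the coloring below uses 3 colors, so χ(G) = 3.
A valid 3-coloring: color 1: [2, 18, 21]; color 2: [0, 3, 10, 11, 17]; color 3: [7, 12, 19, 23].

χ(G) = 3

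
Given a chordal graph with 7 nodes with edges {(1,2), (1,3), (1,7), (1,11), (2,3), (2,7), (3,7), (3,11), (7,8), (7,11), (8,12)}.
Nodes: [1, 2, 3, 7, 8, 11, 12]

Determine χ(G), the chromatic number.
Clique number ω(G) = 4 (lower bound: χ ≥ ω).
The clique on [1, 2, 3, 7] has size 4, forcing χ ≥ 4, and the coloring below uses 4 colors, so χ(G) = 4.
A valid 4-coloring: color 1: [7, 12]; color 2: [3, 8]; color 3: [1]; color 4: [2, 11].

χ(G) = 4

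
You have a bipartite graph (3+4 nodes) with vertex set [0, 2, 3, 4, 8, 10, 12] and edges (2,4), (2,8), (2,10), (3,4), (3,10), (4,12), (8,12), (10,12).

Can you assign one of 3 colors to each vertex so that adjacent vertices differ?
Yes, G is 3-colorable

A valid 3-coloring: color 1: [0, 4, 8, 10]; color 2: [2, 3, 12].
(χ(G) = 2 ≤ 3.)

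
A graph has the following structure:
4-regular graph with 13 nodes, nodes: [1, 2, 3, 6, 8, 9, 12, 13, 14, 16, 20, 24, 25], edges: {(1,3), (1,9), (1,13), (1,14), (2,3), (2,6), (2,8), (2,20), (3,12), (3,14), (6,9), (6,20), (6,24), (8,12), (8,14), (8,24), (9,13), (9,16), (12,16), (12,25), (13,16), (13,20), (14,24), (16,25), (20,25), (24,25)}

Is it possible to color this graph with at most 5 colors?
A valid 5-coloring: color 1: [3, 6, 8, 16]; color 2: [2, 13, 14, 25]; color 3: [1, 12, 20, 24]; color 4: [9].
(χ(G) = 3 ≤ 5.)

Yes, G is 5-colorable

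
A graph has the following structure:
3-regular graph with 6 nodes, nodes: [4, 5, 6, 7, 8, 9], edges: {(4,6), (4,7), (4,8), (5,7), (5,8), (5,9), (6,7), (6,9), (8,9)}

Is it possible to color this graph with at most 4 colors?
Yes, G is 4-colorable

A valid 4-coloring: color 1: [5, 6]; color 2: [4, 9]; color 3: [7, 8].
(χ(G) = 3 ≤ 4.)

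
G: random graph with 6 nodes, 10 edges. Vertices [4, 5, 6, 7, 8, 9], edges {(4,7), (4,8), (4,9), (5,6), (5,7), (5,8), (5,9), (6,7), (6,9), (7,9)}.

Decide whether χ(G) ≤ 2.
No, G is not 2-colorable

The clique on vertices [5, 6, 7, 9] has size 4 > 2, so it alone needs 4 colors.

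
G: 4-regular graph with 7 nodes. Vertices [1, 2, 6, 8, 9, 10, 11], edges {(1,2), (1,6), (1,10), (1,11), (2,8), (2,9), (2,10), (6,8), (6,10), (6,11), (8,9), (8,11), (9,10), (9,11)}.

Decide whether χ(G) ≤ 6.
A valid 6-coloring: color 1: [10, 11]; color 2: [2, 6]; color 3: [1, 9]; color 4: [8].
(χ(G) = 4 ≤ 6.)

Yes, G is 6-colorable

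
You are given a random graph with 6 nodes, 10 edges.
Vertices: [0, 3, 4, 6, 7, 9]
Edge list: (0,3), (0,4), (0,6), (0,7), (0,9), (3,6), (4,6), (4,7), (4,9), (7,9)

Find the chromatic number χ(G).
Clique number ω(G) = 4 (lower bound: χ ≥ ω).
The clique on [0, 4, 7, 9] has size 4, forcing χ ≥ 4, and the coloring below uses 4 colors, so χ(G) = 4.
A valid 4-coloring: color 1: [0]; color 2: [3, 4]; color 3: [6, 9]; color 4: [7].

χ(G) = 4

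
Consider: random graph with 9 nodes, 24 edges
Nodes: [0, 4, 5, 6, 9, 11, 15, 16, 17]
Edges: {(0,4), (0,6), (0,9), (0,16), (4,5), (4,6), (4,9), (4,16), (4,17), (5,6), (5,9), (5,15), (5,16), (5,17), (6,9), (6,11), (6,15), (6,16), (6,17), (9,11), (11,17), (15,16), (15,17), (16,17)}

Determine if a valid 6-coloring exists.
A valid 6-coloring: color 1: [6]; color 2: [9, 16]; color 3: [4, 11, 15]; color 4: [0, 5]; color 5: [17].
(χ(G) = 5 ≤ 6.)

Yes, G is 6-colorable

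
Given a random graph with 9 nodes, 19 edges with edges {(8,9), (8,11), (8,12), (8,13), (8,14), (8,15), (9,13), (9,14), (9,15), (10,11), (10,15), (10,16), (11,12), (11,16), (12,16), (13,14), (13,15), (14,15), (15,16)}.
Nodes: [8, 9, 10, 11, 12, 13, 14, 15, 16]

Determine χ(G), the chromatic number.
Clique number ω(G) = 5 (lower bound: χ ≥ ω).
The clique on [8, 9, 13, 14, 15] has size 5, forcing χ ≥ 5, and the coloring below uses 5 colors, so χ(G) = 5.
A valid 5-coloring: color 1: [11, 15]; color 2: [8, 16]; color 3: [9, 10, 12]; color 4: [14]; color 5: [13].

χ(G) = 5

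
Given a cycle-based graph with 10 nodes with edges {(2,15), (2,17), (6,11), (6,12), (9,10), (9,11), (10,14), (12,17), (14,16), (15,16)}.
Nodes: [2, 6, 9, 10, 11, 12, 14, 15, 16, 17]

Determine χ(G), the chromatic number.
Clique number ω(G) = 2 (lower bound: χ ≥ ω).
The graph is bipartite (no odd cycle), so 2 colors suffice: χ(G) = 2.
A valid 2-coloring: color 1: [6, 9, 14, 15, 17]; color 2: [2, 10, 11, 12, 16].

χ(G) = 2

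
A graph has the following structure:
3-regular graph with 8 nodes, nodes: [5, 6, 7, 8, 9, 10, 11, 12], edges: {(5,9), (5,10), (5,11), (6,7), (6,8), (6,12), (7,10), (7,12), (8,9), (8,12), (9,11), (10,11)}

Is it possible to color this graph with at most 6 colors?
A valid 6-coloring: color 1: [6, 9, 10]; color 2: [5, 7, 8]; color 3: [11, 12].
(χ(G) = 3 ≤ 6.)

Yes, G is 6-colorable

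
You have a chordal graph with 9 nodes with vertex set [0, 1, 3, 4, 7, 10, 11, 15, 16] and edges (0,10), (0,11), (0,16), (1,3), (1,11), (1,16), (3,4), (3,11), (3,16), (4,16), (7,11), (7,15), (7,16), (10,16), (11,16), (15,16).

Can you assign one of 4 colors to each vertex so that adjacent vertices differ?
A valid 4-coloring: color 1: [16]; color 2: [4, 10, 11, 15]; color 3: [0, 3, 7]; color 4: [1].
(χ(G) = 4 ≤ 4.)

Yes, G is 4-colorable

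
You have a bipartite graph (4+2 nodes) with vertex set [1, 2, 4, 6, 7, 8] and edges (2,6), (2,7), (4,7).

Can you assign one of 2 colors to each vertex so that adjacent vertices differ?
A valid 2-coloring: color 1: [1, 2, 4, 8]; color 2: [6, 7].
(χ(G) = 2 ≤ 2.)

Yes, G is 2-colorable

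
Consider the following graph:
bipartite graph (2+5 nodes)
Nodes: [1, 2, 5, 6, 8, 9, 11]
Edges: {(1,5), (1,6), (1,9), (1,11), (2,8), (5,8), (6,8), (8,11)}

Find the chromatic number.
Clique number ω(G) = 2 (lower bound: χ ≥ ω).
The graph is bipartite (no odd cycle), so 2 colors suffice: χ(G) = 2.
A valid 2-coloring: color 1: [1, 8]; color 2: [2, 5, 6, 9, 11].

χ(G) = 2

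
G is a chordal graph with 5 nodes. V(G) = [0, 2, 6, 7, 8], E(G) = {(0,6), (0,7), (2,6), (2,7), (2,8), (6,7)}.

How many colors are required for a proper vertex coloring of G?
Clique number ω(G) = 3 (lower bound: χ ≥ ω).
The clique on [0, 6, 7] has size 3, forcing χ ≥ 3, and the coloring below uses 3 colors, so χ(G) = 3.
A valid 3-coloring: color 1: [0, 2]; color 2: [7, 8]; color 3: [6].

χ(G) = 3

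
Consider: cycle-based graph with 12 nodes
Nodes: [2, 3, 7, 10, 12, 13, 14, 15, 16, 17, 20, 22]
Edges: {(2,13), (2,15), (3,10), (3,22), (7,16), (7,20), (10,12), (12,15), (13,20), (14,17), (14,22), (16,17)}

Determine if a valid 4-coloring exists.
Yes, G is 4-colorable

A valid 4-coloring: color 1: [2, 3, 12, 14, 16, 20]; color 2: [7, 10, 13, 15, 17, 22].
(χ(G) = 2 ≤ 4.)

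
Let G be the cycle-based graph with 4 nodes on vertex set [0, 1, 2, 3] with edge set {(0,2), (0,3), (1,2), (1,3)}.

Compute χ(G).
Clique number ω(G) = 2 (lower bound: χ ≥ ω).
The graph is bipartite (no odd cycle), so 2 colors suffice: χ(G) = 2.
A valid 2-coloring: color 1: [0, 1]; color 2: [2, 3].

χ(G) = 2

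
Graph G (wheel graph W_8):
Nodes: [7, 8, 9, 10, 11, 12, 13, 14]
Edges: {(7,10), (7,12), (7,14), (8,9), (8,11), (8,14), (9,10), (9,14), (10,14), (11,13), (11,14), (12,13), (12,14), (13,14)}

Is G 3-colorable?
Odd cycle [8, 9, 10, 7, 12, 13, 11] needs 3 colors (χ ≥ 3).
Vertex 14 is adjacent to every vertex of [7, 8, 9, 10, 11, 12, 13], which already need 3 colors among themselves, so 14 needs a new color (χ ≥ 4).
Hence χ(G) ≥ 4 > 3, so no proper 3-coloring exists.

No, G is not 3-colorable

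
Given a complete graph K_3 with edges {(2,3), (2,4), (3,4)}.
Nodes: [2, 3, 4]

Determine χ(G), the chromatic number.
Clique number ω(G) = 3 (lower bound: χ ≥ ω).
The clique on [2, 3, 4] has size 3, forcing χ ≥ 3, and the coloring below uses 3 colors, so χ(G) = 3.
A valid 3-coloring: color 1: [2]; color 2: [3]; color 3: [4].

χ(G) = 3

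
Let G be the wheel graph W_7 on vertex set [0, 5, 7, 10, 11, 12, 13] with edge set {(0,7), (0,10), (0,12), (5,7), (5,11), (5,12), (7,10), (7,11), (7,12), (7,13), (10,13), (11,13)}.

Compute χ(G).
χ(G) = 3

Clique number ω(G) = 3 (lower bound: χ ≥ ω).
The clique on [0, 7, 10] has size 3, forcing χ ≥ 3, and the coloring below uses 3 colors, so χ(G) = 3.
A valid 3-coloring: color 1: [7]; color 2: [10, 11, 12]; color 3: [0, 5, 13].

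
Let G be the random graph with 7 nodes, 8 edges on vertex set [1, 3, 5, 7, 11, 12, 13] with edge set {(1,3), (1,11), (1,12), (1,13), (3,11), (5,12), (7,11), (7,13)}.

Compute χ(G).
Clique number ω(G) = 3 (lower bound: χ ≥ ω).
The clique on [1, 3, 11] has size 3, forcing χ ≥ 3, and the coloring below uses 3 colors, so χ(G) = 3.
A valid 3-coloring: color 1: [1, 5, 7]; color 2: [11, 12, 13]; color 3: [3].

χ(G) = 3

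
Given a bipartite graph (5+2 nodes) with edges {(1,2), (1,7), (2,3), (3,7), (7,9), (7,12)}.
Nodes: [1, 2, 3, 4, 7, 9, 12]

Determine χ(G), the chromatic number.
χ(G) = 2

Clique number ω(G) = 2 (lower bound: χ ≥ ω).
The graph is bipartite (no odd cycle), so 2 colors suffice: χ(G) = 2.
A valid 2-coloring: color 1: [2, 4, 7]; color 2: [1, 3, 9, 12].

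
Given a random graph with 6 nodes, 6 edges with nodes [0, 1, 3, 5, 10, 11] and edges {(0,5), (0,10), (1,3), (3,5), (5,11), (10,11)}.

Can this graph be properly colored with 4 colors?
Yes, G is 4-colorable

A valid 4-coloring: color 1: [1, 5, 10]; color 2: [0, 3, 11].
(χ(G) = 2 ≤ 4.)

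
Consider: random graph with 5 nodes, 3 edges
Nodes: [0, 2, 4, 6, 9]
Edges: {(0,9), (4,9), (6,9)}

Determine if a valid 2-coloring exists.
Yes, G is 2-colorable

A valid 2-coloring: color 1: [2, 9]; color 2: [0, 4, 6].
(χ(G) = 2 ≤ 2.)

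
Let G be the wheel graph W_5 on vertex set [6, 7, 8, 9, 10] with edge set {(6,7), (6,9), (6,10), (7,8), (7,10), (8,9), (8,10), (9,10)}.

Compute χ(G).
χ(G) = 3

Clique number ω(G) = 3 (lower bound: χ ≥ ω).
The clique on [8, 9, 10] has size 3, forcing χ ≥ 3, and the coloring below uses 3 colors, so χ(G) = 3.
A valid 3-coloring: color 1: [10]; color 2: [7, 9]; color 3: [6, 8].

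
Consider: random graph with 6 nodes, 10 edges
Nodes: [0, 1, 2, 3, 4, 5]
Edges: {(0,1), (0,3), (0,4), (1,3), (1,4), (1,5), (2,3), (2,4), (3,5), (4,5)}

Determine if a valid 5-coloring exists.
Yes, G is 5-colorable

A valid 5-coloring: color 1: [3, 4]; color 2: [1, 2]; color 3: [0, 5].
(χ(G) = 3 ≤ 5.)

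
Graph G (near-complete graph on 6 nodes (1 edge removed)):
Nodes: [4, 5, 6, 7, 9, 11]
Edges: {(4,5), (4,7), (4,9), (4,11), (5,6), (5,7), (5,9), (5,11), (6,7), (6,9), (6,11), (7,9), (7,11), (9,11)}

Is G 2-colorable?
The clique on vertices [4, 5, 7, 9, 11] has size 5 > 2, so it alone needs 5 colors.

No, G is not 2-colorable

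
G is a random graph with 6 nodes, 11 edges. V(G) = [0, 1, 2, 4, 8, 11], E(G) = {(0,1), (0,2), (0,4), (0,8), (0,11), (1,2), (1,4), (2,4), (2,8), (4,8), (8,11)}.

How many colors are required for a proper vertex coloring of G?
χ(G) = 4

Clique number ω(G) = 4 (lower bound: χ ≥ ω).
The clique on [0, 2, 4, 8] has size 4, forcing χ ≥ 4, and the coloring below uses 4 colors, so χ(G) = 4.
A valid 4-coloring: color 1: [0]; color 2: [1, 8]; color 3: [2, 11]; color 4: [4].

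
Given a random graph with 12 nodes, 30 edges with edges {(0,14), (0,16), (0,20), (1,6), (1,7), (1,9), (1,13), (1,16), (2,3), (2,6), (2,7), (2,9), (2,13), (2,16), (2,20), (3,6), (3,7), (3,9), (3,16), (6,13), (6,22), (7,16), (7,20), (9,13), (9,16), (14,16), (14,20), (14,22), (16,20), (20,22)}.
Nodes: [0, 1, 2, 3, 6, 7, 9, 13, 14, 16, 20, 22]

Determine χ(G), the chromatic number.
Clique number ω(G) = 4 (lower bound: χ ≥ ω).
The clique on [0, 14, 16, 20] has size 4, forcing χ ≥ 4, and the coloring below uses 4 colors, so χ(G) = 4.
A valid 4-coloring: color 1: [6, 16]; color 2: [1, 2, 14]; color 3: [3, 13, 20]; color 4: [0, 7, 9, 22].

χ(G) = 4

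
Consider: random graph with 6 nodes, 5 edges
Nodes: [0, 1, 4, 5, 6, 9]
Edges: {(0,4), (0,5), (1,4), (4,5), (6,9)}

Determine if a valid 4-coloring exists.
A valid 4-coloring: color 1: [4, 9]; color 2: [1, 5, 6]; color 3: [0].
(χ(G) = 3 ≤ 4.)

Yes, G is 4-colorable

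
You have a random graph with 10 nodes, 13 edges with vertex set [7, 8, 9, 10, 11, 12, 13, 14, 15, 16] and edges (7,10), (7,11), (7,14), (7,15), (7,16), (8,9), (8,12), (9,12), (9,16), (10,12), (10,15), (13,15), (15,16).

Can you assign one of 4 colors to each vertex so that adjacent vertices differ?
Yes, G is 4-colorable

A valid 4-coloring: color 1: [7, 9, 13]; color 2: [11, 12, 14, 15]; color 3: [8, 10, 16].
(χ(G) = 3 ≤ 4.)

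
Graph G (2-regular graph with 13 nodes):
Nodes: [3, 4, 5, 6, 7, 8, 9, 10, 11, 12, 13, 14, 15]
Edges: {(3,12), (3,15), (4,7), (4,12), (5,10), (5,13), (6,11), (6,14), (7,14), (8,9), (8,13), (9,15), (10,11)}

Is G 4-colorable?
A valid 4-coloring: color 1: [6, 7, 8, 10, 12, 15]; color 2: [3, 4, 5, 9, 11, 14]; color 3: [13].
(χ(G) = 3 ≤ 4.)

Yes, G is 4-colorable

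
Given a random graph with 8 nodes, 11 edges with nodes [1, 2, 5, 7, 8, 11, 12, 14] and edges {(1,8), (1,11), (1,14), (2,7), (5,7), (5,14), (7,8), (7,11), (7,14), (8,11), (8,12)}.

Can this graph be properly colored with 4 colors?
Yes, G is 4-colorable

A valid 4-coloring: color 1: [1, 7, 12]; color 2: [2, 5, 8]; color 3: [11, 14].
(χ(G) = 3 ≤ 4.)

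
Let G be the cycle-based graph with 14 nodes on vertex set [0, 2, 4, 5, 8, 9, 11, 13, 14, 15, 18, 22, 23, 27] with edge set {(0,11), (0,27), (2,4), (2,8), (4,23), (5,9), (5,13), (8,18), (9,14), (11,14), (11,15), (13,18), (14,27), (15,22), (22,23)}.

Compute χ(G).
χ(G) = 2

Clique number ω(G) = 2 (lower bound: χ ≥ ω).
The graph is bipartite (no odd cycle), so 2 colors suffice: χ(G) = 2.
A valid 2-coloring: color 1: [4, 8, 9, 11, 13, 22, 27]; color 2: [0, 2, 5, 14, 15, 18, 23].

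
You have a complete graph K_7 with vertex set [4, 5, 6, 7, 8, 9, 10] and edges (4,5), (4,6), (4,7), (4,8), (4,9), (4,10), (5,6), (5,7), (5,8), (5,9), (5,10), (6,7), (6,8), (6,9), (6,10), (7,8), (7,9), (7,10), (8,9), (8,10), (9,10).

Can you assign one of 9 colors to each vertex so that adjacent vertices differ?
A valid 9-coloring: color 1: [5]; color 2: [8]; color 3: [9]; color 4: [4]; color 5: [10]; color 6: [6]; color 7: [7].
(χ(G) = 7 ≤ 9.)

Yes, G is 9-colorable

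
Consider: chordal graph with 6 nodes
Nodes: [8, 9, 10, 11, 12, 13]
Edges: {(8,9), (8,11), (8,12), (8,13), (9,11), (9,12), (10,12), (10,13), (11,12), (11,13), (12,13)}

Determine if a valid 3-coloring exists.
No, G is not 3-colorable

The clique on vertices [8, 9, 11, 12] has size 4 > 3, so it alone needs 4 colors.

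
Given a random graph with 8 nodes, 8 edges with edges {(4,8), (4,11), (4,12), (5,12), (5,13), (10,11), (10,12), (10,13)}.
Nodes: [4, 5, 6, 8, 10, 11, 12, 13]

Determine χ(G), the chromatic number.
Clique number ω(G) = 2 (lower bound: χ ≥ ω).
The graph is bipartite (no odd cycle), so 2 colors suffice: χ(G) = 2.
A valid 2-coloring: color 1: [4, 5, 6, 10]; color 2: [8, 11, 12, 13].

χ(G) = 2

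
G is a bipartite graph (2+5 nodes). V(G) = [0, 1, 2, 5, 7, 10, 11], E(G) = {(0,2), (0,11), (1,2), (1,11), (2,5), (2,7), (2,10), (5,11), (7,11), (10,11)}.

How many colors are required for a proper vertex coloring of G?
χ(G) = 2

Clique number ω(G) = 2 (lower bound: χ ≥ ω).
The graph is bipartite (no odd cycle), so 2 colors suffice: χ(G) = 2.
A valid 2-coloring: color 1: [2, 11]; color 2: [0, 1, 5, 7, 10].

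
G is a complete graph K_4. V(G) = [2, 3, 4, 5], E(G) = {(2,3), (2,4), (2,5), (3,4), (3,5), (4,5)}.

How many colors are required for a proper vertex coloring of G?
Clique number ω(G) = 4 (lower bound: χ ≥ ω).
The clique on [2, 3, 4, 5] has size 4, forcing χ ≥ 4, and the coloring below uses 4 colors, so χ(G) = 4.
A valid 4-coloring: color 1: [5]; color 2: [3]; color 3: [2]; color 4: [4].

χ(G) = 4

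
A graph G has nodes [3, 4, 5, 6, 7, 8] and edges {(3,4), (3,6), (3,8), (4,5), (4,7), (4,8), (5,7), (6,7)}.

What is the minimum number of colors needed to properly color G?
χ(G) = 3

Clique number ω(G) = 3 (lower bound: χ ≥ ω).
The clique on [3, 4, 8] has size 3, forcing χ ≥ 3, and the coloring below uses 3 colors, so χ(G) = 3.
A valid 3-coloring: color 1: [4, 6]; color 2: [3, 7]; color 3: [5, 8].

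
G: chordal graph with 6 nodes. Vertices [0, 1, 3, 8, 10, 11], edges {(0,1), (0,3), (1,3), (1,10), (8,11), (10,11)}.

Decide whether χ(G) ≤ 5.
A valid 5-coloring: color 1: [1, 11]; color 2: [3, 8, 10]; color 3: [0].
(χ(G) = 3 ≤ 5.)

Yes, G is 5-colorable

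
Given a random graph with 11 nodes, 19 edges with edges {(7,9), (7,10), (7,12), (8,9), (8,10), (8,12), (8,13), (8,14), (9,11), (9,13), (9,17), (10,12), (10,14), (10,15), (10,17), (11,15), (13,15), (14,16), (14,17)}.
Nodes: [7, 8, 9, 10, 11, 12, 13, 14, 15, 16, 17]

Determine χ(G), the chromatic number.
χ(G) = 3

Clique number ω(G) = 3 (lower bound: χ ≥ ω).
The clique on [8, 9, 13] has size 3, forcing χ ≥ 3, and the coloring below uses 3 colors, so χ(G) = 3.
A valid 3-coloring: color 1: [10, 11, 13, 16]; color 2: [7, 8, 15, 17]; color 3: [9, 12, 14].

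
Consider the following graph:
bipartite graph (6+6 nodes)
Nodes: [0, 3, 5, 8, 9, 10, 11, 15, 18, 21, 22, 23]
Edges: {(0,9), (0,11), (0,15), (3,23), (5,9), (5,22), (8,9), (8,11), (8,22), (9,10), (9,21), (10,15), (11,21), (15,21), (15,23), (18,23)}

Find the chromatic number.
Clique number ω(G) = 2 (lower bound: χ ≥ ω).
The graph is bipartite (no odd cycle), so 2 colors suffice: χ(G) = 2.
A valid 2-coloring: color 1: [3, 9, 11, 15, 18, 22]; color 2: [0, 5, 8, 10, 21, 23].

χ(G) = 2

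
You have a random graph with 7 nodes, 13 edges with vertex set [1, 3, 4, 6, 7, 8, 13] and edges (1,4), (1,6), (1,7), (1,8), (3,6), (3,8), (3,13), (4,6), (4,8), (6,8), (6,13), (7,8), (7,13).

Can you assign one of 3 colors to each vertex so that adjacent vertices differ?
The clique on vertices [1, 4, 6, 8] has size 4 > 3, so it alone needs 4 colors.

No, G is not 3-colorable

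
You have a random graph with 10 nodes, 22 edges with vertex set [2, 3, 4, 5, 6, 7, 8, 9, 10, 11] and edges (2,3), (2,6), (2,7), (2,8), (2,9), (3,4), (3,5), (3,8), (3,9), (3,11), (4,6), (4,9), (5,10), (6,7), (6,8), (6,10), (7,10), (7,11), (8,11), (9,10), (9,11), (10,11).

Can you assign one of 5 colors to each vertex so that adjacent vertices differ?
A valid 5-coloring: color 1: [3, 10]; color 2: [5, 6, 9]; color 3: [2, 4, 11]; color 4: [7, 8].
(χ(G) = 4 ≤ 5.)

Yes, G is 5-colorable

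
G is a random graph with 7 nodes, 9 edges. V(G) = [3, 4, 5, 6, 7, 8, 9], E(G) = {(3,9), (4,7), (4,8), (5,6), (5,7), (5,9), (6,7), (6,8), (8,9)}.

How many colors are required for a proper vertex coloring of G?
Clique number ω(G) = 3 (lower bound: χ ≥ ω).
The clique on [5, 6, 7] has size 3, forcing χ ≥ 3, and the coloring below uses 3 colors, so χ(G) = 3.
A valid 3-coloring: color 1: [3, 4, 5]; color 2: [6, 9]; color 3: [7, 8].

χ(G) = 3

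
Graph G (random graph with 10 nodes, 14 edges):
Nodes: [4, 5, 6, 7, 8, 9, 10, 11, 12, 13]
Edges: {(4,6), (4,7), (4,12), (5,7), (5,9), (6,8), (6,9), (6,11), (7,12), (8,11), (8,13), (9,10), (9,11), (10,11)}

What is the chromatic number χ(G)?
χ(G) = 3

Clique number ω(G) = 3 (lower bound: χ ≥ ω).
The clique on [6, 8, 11] has size 3, forcing χ ≥ 3, and the coloring below uses 3 colors, so χ(G) = 3.
A valid 3-coloring: color 1: [4, 8, 9]; color 2: [7, 11, 13]; color 3: [5, 6, 10, 12].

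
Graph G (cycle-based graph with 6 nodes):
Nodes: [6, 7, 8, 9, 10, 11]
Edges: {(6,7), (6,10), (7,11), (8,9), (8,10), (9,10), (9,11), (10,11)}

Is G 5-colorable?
Yes, G is 5-colorable

A valid 5-coloring: color 1: [7, 10]; color 2: [6, 8, 11]; color 3: [9].
(χ(G) = 3 ≤ 5.)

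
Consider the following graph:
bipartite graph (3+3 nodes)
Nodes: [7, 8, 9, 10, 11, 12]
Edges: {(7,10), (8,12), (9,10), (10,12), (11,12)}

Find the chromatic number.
χ(G) = 2

Clique number ω(G) = 2 (lower bound: χ ≥ ω).
The graph is bipartite (no odd cycle), so 2 colors suffice: χ(G) = 2.
A valid 2-coloring: color 1: [8, 10, 11]; color 2: [7, 9, 12].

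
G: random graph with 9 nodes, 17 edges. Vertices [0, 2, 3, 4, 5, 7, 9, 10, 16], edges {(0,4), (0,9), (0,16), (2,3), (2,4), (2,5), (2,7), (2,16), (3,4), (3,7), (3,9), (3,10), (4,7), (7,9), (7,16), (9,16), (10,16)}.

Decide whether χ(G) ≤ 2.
No, G is not 2-colorable

The clique on vertices [2, 3, 4, 7] has size 4 > 2, so it alone needs 4 colors.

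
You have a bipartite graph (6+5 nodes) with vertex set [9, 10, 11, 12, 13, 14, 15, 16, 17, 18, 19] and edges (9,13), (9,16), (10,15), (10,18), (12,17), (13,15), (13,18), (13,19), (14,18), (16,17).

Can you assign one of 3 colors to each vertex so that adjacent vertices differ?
Yes, G is 3-colorable

A valid 3-coloring: color 1: [10, 11, 12, 13, 14, 16]; color 2: [9, 15, 17, 18, 19].
(χ(G) = 2 ≤ 3.)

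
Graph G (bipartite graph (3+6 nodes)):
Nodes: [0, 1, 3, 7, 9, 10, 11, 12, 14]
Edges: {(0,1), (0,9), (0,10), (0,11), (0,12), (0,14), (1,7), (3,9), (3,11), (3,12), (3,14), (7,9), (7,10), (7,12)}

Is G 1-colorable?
No, G is not 1-colorable

Edge (0,1) forces its endpoints to differ, so 1 color is not enough.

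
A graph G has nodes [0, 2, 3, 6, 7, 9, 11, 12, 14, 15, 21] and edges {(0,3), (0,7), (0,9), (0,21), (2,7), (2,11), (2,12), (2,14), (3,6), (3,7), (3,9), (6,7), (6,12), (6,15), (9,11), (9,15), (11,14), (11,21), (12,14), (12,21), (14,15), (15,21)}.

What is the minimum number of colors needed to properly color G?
χ(G) = 3

Clique number ω(G) = 3 (lower bound: χ ≥ ω).
The clique on [0, 3, 9] has size 3, forcing χ ≥ 3, and the coloring below uses 3 colors, so χ(G) = 3.
A valid 3-coloring: color 1: [0, 2, 6]; color 2: [3, 11, 12, 15]; color 3: [7, 9, 14, 21].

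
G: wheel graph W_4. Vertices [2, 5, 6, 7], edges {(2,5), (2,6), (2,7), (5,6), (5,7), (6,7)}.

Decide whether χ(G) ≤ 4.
A valid 4-coloring: color 1: [5]; color 2: [7]; color 3: [6]; color 4: [2].
(χ(G) = 4 ≤ 4.)

Yes, G is 4-colorable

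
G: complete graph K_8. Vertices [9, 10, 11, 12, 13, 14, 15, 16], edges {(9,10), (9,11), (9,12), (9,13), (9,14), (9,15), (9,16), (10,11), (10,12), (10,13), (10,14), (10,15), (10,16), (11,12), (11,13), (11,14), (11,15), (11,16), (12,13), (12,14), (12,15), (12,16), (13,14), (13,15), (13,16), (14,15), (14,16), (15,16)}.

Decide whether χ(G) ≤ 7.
No, G is not 7-colorable

The clique on vertices [9, 10, 11, 12, 13, 14, 15, 16] has size 8 > 7, so it alone needs 8 colors.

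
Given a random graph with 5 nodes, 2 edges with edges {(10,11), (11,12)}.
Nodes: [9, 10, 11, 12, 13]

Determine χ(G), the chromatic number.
Clique number ω(G) = 2 (lower bound: χ ≥ ω).
The graph is bipartite (no odd cycle), so 2 colors suffice: χ(G) = 2.
A valid 2-coloring: color 1: [9, 11, 13]; color 2: [10, 12].

χ(G) = 2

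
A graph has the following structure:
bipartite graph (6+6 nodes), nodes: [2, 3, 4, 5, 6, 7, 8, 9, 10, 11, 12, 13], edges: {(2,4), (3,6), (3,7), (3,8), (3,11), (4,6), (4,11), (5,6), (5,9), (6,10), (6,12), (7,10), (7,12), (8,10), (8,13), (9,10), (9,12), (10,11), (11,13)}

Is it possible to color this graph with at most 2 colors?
A valid 2-coloring: color 1: [2, 6, 7, 8, 9, 11]; color 2: [3, 4, 5, 10, 12, 13].
(χ(G) = 2 ≤ 2.)

Yes, G is 2-colorable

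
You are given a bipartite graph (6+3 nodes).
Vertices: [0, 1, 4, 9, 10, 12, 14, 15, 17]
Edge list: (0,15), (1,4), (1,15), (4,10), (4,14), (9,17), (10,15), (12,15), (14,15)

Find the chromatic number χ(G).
χ(G) = 2

Clique number ω(G) = 2 (lower bound: χ ≥ ω).
The graph is bipartite (no odd cycle), so 2 colors suffice: χ(G) = 2.
A valid 2-coloring: color 1: [4, 9, 15]; color 2: [0, 1, 10, 12, 14, 17].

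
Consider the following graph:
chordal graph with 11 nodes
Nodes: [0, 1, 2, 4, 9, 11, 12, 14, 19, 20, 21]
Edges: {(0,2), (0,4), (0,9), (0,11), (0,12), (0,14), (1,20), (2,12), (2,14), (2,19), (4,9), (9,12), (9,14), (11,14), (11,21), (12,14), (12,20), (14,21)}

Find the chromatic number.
χ(G) = 4

Clique number ω(G) = 4 (lower bound: χ ≥ ω).
The clique on [0, 9, 12, 14] has size 4, forcing χ ≥ 4, and the coloring below uses 4 colors, so χ(G) = 4.
A valid 4-coloring: color 1: [0, 19, 20, 21]; color 2: [1, 4, 14]; color 3: [11, 12]; color 4: [2, 9].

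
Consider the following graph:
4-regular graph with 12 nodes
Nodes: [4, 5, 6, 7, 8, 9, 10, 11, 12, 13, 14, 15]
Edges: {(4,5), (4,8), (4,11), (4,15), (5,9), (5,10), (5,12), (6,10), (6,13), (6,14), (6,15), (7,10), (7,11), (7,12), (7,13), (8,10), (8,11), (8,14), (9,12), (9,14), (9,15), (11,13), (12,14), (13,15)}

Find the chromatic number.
Clique number ω(G) = 3 (lower bound: χ ≥ ω).
The clique on [4, 8, 11] has size 3, forcing χ ≥ 3, and the coloring below uses 3 colors, so χ(G) = 3.
A valid 3-coloring: color 1: [6, 7, 8, 9]; color 2: [4, 10, 12, 13]; color 3: [5, 11, 14, 15].

χ(G) = 3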